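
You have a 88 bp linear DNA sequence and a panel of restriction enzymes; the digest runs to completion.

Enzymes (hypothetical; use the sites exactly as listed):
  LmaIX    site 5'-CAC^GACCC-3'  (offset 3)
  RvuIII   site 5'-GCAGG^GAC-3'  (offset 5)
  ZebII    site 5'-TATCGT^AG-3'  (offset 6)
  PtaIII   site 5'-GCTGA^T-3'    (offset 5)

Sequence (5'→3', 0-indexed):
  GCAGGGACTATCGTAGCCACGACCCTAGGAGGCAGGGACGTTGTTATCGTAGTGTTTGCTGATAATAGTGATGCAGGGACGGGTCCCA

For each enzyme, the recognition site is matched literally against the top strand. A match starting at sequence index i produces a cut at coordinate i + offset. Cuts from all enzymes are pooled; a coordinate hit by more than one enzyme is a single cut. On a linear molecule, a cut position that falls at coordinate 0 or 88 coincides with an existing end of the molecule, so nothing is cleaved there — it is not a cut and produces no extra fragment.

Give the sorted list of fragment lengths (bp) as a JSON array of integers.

Scan for sites:
  LmaIX (CACGACCC, off=3): starts [17] → cuts [20]
  RvuIII (GCAGGGAC, off=5): starts [0, 31, 72] → cuts [5, 36, 77]
  ZebII (TATCGTAG, off=6): starts [8, 44] → cuts [14, 50]
  PtaIII (GCTGAT, off=5): starts [57] → cuts [62]

All cut coordinates (distinct, sorted): [5, 14, 20, 36, 50, 62, 77]

Fragment lengths:
  [0,5): 5 bp
  [5,14): 9 bp
  [14,20): 6 bp
  [20,36): 16 bp
  [36,50): 14 bp
  [50,62): 12 bp
  [62,77): 15 bp
  [77,88): 11 bp

[5,6,9,11,12,14,15,16]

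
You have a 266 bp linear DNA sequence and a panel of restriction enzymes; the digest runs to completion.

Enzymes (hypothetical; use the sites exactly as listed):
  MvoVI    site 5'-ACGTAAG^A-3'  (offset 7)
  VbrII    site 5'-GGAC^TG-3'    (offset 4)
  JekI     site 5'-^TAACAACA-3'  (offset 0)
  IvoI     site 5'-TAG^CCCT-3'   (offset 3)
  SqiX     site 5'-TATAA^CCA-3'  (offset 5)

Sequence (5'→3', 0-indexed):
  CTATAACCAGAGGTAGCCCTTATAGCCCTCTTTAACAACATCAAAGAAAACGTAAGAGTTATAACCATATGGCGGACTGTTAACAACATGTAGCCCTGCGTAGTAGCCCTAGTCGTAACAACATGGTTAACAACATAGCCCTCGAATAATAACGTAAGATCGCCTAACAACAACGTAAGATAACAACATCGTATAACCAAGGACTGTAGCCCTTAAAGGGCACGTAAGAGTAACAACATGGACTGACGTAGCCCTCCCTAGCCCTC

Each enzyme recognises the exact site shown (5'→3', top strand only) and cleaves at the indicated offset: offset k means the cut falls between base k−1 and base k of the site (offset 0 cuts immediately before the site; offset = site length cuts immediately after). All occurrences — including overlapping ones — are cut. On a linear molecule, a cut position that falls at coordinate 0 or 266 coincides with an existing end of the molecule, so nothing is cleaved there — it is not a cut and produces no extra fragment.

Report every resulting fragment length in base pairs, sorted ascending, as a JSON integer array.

Site scan:
  MvoVI ACGTAAGA/7: at [49, 151, 172, 221] ⇒ [56, 158, 179, 228]
  VbrII GGACTG/4: at [73, 200, 239] ⇒ [77, 204, 243]
  JekI TAACAACA/0: at [32, 80, 115, 127, 164, 180, 230] ⇒ [32, 80, 115, 127, 164, 180, 230]
  IvoI TAGCCCT/3: at [13, 22, 90, 103, 135, 206, 248, 258] ⇒ [16, 25, 93, 106, 138, 209, 251, 261]
  SqiX TATAACCA/5: at [1, 59, 191] ⇒ [6, 64, 196]

All cut coordinates (distinct, sorted): [6, 16, 25, 32, 56, 64, 77, 80, 93, 106, 115, 127, 138, 158, 164, 179, 180, 196, 204, 209, 228, 230, 243, 251, 261]

Fragment lengths:
  [0,6): 6 bp
  [6,16): 10 bp
  [16,25): 9 bp
  [25,32): 7 bp
  [32,56): 24 bp
  [56,64): 8 bp
  [64,77): 13 bp
  [77,80): 3 bp
  [80,93): 13 bp
  [93,106): 13 bp
  [106,115): 9 bp
  [115,127): 12 bp
  [127,138): 11 bp
  [138,158): 20 bp
  [158,164): 6 bp
  [164,179): 15 bp
  [179,180): 1 bp
  [180,196): 16 bp
  [196,204): 8 bp
  [204,209): 5 bp
  [209,228): 19 bp
  [228,230): 2 bp
  [230,243): 13 bp
  [243,251): 8 bp
  [251,261): 10 bp
  [261,266): 5 bp

[1,2,3,5,5,6,6,7,8,8,8,9,9,10,10,11,12,13,13,13,13,15,16,19,20,24]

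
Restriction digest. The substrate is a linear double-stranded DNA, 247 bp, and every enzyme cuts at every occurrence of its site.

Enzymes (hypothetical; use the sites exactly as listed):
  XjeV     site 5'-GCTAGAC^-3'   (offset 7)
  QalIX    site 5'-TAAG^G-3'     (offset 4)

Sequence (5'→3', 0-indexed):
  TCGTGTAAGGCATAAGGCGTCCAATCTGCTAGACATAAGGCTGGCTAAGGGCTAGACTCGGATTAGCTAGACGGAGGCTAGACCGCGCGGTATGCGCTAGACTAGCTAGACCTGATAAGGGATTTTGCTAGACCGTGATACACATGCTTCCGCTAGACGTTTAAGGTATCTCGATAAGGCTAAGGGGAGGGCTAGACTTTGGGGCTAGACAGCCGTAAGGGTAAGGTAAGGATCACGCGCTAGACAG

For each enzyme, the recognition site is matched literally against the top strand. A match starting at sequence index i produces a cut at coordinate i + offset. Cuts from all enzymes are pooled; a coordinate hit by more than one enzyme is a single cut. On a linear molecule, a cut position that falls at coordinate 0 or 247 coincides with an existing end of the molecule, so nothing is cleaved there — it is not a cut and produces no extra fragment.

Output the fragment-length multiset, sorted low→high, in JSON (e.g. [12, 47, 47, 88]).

Scan for sites:
  XjeV (GCTAGAC, off=7): starts [27, 50, 65, 76, 95, 104, 126, 151, 190, 203, 238] → cuts [34, 57, 72, 83, 102, 111, 133, 158, 197, 210, 245]
  QalIX (TAAGG, off=4): starts [5, 12, 35, 45, 115, 161, 174, 180, 215, 221, 226] → cuts [9, 16, 39, 49, 119, 165, 178, 184, 219, 225, 230]

Pooled cuts: [9, 16, 34, 39, 49, 57, 72, 83, 102, 111, 119, 133, 158, 165, 178, 184, 197, 210, 219, 225, 230, 245]

Fragment lengths:
  [0,9): 9 bp
  [9,16): 7 bp
  [16,34): 18 bp
  [34,39): 5 bp
  [39,49): 10 bp
  [49,57): 8 bp
  [57,72): 15 bp
  [72,83): 11 bp
  [83,102): 19 bp
  [102,111): 9 bp
  [111,119): 8 bp
  [119,133): 14 bp
  [133,158): 25 bp
  [158,165): 7 bp
  [165,178): 13 bp
  [178,184): 6 bp
  [184,197): 13 bp
  [197,210): 13 bp
  [210,219): 9 bp
  [219,225): 6 bp
  [225,230): 5 bp
  [230,245): 15 bp
  [245,247): 2 bp

[2,5,5,6,6,7,7,8,8,9,9,9,10,11,13,13,13,14,15,15,18,19,25]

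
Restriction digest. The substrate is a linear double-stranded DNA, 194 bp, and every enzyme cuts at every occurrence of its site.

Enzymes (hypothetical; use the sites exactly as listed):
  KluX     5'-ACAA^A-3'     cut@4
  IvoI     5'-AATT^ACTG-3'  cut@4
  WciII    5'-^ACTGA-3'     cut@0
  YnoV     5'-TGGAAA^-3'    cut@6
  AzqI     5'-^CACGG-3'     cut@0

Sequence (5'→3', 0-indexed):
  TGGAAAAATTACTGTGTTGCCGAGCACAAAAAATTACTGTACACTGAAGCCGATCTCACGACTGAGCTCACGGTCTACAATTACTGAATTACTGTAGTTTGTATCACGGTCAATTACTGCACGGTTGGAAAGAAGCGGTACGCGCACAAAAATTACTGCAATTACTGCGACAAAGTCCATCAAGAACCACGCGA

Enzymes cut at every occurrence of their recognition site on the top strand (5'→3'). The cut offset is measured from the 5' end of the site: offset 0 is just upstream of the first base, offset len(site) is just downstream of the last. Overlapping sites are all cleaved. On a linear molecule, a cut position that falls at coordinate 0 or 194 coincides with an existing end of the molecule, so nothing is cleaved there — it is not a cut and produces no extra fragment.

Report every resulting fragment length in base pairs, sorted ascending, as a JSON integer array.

[4,4,5,6,6,7,8,8,9,10,11,12,14,14,18,18,19,21]

Scan for sites:
  KluX (ACAAA, off=4): starts [25, 145, 169] → cuts [29, 149, 173]
  IvoI (AATTACTG, off=4): starts [6, 31, 78, 86, 111, 150, 159] → cuts [10, 35, 82, 90, 115, 154, 163]
  WciII (ACTGA, off=0): starts [42, 60, 82] → cuts [42, 60, 82]
  YnoV (TGGAAA, off=6): starts [0, 125] → cuts [6, 131]
  AzqI (CACGG, off=0): starts [68, 104, 119] → cuts [68, 104, 119]

All cut coordinates (distinct, sorted): [6, 10, 29, 35, 42, 60, 68, 82, 90, 104, 115, 119, 131, 149, 154, 163, 173]

Fragment lengths:
  [0,6): 6 bp
  [6,10): 4 bp
  [10,29): 19 bp
  [29,35): 6 bp
  [35,42): 7 bp
  [42,60): 18 bp
  [60,68): 8 bp
  [68,82): 14 bp
  [82,90): 8 bp
  [90,104): 14 bp
  [104,115): 11 bp
  [115,119): 4 bp
  [119,131): 12 bp
  [131,149): 18 bp
  [149,154): 5 bp
  [154,163): 9 bp
  [163,173): 10 bp
  [173,194): 21 bp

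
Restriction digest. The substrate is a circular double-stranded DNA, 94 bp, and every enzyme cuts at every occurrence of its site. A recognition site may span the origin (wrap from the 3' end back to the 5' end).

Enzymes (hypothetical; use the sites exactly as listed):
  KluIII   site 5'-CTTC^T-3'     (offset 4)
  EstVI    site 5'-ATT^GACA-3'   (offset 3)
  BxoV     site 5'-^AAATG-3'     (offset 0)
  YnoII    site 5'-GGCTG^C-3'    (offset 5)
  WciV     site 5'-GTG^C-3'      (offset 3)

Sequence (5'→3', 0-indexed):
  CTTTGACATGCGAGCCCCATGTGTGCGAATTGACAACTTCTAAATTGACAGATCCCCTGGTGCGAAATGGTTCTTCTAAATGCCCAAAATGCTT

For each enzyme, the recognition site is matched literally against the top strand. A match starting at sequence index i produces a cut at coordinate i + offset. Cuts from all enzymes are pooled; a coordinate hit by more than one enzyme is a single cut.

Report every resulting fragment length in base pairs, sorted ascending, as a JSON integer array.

Site scan:
  KluIII CTTCT/4: at [36, 72, 91] ⇒ [1, 40, 76]
  EstVI ATTGACA/3: at [28, 43] ⇒ [31, 46]
  BxoV AAATG/0: at [64, 77, 86] ⇒ [64, 77, 86]
  YnoII (GGCTGC, off=5): no sites
  WciV GTGC/3: at [22, 59] ⇒ [25, 62]

Pooled cuts: [1, 25, 31, 40, 46, 62, 64, 76, 77, 86]

Fragments:
  1→25: 24 bp
  25→31: 6 bp
  31→40: 9 bp
  40→46: 6 bp
  46→62: 16 bp
  62→64: 2 bp
  64→76: 12 bp
  76→77: 1 bp
  77→86: 9 bp
  86→1 (wrap): 94-86+1 = 9 bp

[1,2,6,6,9,9,9,12,16,24]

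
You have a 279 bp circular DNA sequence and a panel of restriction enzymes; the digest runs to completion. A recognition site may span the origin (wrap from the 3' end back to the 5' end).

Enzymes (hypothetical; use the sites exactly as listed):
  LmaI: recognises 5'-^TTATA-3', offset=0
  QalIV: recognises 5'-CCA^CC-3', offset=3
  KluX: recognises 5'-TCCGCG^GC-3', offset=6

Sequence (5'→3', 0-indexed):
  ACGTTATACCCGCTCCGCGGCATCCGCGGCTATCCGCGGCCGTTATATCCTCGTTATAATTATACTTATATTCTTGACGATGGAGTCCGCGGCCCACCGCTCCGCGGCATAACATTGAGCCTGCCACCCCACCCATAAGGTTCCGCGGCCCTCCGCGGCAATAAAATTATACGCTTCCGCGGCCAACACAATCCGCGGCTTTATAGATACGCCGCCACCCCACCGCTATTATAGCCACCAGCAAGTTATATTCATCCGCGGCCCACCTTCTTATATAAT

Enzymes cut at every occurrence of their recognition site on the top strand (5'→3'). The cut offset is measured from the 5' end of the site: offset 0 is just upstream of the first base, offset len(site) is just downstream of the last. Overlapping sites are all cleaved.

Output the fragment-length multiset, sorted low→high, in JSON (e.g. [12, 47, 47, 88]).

Per-enzyme occurrences:
  LmaI TTATA/0: at [3, 42, 53, 59, 65, 166, 200, 228, 245, 270] ⇒ [3, 42, 53, 59, 65, 166, 200, 228, 245, 270]
  QalIV CCACC/3: at [93, 123, 128, 214, 219, 234, 262] ⇒ [96, 126, 131, 217, 222, 237, 265]
  KluX TCCGCGGC/6: at [13, 22, 32, 85, 100, 141, 151, 175, 191, 254] ⇒ [19, 28, 38, 91, 106, 147, 157, 181, 197, 260]

All cut coordinates (distinct, sorted): [3, 19, 28, 38, 42, 53, 59, 65, 91, 96, 106, 126, 131, 147, 157, 166, 181, 197, 200, 217, 222, 228, 237, 245, 260, 265, 270]

Fragment lengths:
  3→19: 16 bp
  19→28: 9 bp
  28→38: 10 bp
  38→42: 4 bp
  42→53: 11 bp
  53→59: 6 bp
  59→65: 6 bp
  65→91: 26 bp
  91→96: 5 bp
  96→106: 10 bp
  106→126: 20 bp
  126→131: 5 bp
  131→147: 16 bp
  147→157: 10 bp
  157→166: 9 bp
  166→181: 15 bp
  181→197: 16 bp
  197→200: 3 bp
  200→217: 17 bp
  217→222: 5 bp
  222→228: 6 bp
  228→237: 9 bp
  237→245: 8 bp
  245→260: 15 bp
  260→265: 5 bp
  265→270: 5 bp
  270→3 (wrap): 279-270+3 = 12 bp

[3,4,5,5,5,5,5,6,6,6,8,9,9,9,10,10,10,11,12,15,15,16,16,16,17,20,26]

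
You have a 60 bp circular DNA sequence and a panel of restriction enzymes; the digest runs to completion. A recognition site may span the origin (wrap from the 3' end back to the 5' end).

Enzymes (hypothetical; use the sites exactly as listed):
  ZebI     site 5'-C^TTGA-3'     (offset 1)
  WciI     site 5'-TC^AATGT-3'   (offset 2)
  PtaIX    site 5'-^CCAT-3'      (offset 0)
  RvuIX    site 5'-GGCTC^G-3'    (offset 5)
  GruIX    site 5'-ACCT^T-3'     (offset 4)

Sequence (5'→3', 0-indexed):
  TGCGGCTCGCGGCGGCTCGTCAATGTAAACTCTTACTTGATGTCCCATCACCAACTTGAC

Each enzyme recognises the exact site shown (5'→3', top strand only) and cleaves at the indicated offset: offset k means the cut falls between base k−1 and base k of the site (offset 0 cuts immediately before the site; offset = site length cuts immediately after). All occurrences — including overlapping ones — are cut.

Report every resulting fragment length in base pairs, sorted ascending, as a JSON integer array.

Site scan:
  ZebI (CTTGA, off=1): starts [35, 54] → cuts [36, 55]
  WciI (TCAATGT, off=2): starts [19] → cuts [21]
  PtaIX (CCAT, off=0): starts [44] → cuts [44]
  RvuIX (GGCTCG, off=5): starts [3, 13] → cuts [8, 18]
  GruIX (ACCTT, off=4): no sites

All cut coordinates (distinct, sorted): [8, 18, 21, 36, 44, 55]

Fragment lengths:
  8→18: 10 bp
  18→21: 3 bp
  21→36: 15 bp
  36→44: 8 bp
  44→55: 11 bp
  55→8 (wrap): 60-55+8 = 13 bp

[3,8,10,11,13,15]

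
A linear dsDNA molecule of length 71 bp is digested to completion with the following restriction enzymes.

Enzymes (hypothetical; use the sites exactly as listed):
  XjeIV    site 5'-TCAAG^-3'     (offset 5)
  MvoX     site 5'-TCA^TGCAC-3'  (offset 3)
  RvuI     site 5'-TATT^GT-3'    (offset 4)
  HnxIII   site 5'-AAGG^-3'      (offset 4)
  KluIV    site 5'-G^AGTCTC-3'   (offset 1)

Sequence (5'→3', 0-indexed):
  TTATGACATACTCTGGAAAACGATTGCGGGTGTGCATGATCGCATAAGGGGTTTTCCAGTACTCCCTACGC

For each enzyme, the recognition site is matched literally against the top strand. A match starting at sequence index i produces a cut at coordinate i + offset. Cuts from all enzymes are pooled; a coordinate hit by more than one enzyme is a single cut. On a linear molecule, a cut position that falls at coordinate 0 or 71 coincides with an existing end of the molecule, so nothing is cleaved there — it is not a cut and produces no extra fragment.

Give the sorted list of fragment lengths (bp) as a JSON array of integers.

Per-enzyme occurrences:
  XjeIV (TCAAG, off=5): no sites
  MvoX (TCATGCAC, off=3): no sites
  RvuI (TATTGT, off=4): no sites
  HnxIII (AAGG, off=4): starts [45] → cuts [49]
  KluIV (GAGTCTC, off=1): no sites

All cut coordinates (distinct, sorted): [49]

Fragment lengths:
  [0,49): 49 bp
  [49,71): 22 bp

[22,49]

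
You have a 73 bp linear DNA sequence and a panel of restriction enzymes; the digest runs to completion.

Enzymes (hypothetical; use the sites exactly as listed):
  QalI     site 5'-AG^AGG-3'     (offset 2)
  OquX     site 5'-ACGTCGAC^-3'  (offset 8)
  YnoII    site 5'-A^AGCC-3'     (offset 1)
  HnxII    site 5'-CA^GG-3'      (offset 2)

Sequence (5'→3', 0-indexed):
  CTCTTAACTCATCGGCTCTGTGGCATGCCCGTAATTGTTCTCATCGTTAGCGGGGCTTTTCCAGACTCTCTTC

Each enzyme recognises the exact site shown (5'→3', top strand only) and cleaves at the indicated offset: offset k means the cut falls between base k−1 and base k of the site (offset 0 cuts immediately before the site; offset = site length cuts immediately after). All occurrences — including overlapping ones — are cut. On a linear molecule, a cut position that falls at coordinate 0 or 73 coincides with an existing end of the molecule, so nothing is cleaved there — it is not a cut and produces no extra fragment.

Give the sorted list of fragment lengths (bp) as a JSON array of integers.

Site scan:
  QalI (AGAGG, off=2): no sites
  OquX (ACGTCGAC, off=8): no sites
  YnoII (AAGCC, off=1): no sites
  HnxII (CAGG, off=2): no sites

Pooled cuts: ∅

Fragment lengths:
  no cuts → one linear fragment of 73 bp

[73]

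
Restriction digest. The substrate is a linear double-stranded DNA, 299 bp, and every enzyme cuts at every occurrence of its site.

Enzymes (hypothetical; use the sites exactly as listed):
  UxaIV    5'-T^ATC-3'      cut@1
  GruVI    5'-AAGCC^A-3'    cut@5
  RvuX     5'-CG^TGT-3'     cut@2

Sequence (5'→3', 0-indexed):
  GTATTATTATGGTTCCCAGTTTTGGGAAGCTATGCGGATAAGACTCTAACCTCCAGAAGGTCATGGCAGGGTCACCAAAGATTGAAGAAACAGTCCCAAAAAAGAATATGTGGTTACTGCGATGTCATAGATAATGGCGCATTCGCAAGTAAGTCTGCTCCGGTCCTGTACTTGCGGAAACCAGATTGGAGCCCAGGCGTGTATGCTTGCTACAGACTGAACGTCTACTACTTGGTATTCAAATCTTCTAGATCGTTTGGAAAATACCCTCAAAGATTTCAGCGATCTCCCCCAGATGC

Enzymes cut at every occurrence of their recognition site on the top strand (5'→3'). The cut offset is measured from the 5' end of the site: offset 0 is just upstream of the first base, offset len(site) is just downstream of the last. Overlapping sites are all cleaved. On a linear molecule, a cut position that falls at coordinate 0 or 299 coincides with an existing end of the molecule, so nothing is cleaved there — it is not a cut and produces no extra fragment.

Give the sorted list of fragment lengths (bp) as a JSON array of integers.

[100,199]

Site scan:
  UxaIV (TATC, off=1): no sites
  GruVI (AAGCCA, off=5): no sites
  RvuX (CGTGT, off=2): starts [197] → cuts [199]

All cut coordinates (distinct, sorted): [199]

Fragment lengths:
  [0,199): 199 bp
  [199,299): 100 bp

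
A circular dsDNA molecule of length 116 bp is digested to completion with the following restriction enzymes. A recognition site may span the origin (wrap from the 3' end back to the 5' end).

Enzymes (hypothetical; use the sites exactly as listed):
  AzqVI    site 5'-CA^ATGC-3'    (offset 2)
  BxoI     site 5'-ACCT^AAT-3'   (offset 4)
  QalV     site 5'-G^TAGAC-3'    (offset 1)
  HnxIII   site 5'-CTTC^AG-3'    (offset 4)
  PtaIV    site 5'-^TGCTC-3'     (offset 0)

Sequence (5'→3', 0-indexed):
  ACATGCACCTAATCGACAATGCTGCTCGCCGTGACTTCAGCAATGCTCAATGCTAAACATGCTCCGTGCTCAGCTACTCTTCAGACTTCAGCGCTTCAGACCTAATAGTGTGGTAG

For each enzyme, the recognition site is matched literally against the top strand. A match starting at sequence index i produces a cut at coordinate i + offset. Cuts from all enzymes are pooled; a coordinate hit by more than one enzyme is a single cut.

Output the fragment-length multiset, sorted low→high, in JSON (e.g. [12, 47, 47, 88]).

[1,4,4,6,6,7,7,8,8,10,10,13,16,16]

Scan for sites:
  AzqVI CAATGC/2: at [16, 40, 47] ⇒ [18, 42, 49]
  BxoI ACCTAAT/4: at [6, 99] ⇒ [10, 103]
  QalV GTAGAC/1: at [112] ⇒ [113]
  HnxIII CTTCAG/4: at [34, 78, 85, 93] ⇒ [38, 82, 89, 97]
  PtaIV TGCTC/0: at [22, 43, 59, 66] ⇒ [22, 43, 59, 66]

Pooled cuts: [10, 18, 22, 38, 42, 43, 49, 59, 66, 82, 89, 97, 103, 113]

Fragments:
  10→18: 8 bp
  18→22: 4 bp
  22→38: 16 bp
  38→42: 4 bp
  42→43: 1 bp
  43→49: 6 bp
  49→59: 10 bp
  59→66: 7 bp
  66→82: 16 bp
  82→89: 7 bp
  89→97: 8 bp
  97→103: 6 bp
  103→113: 10 bp
  113→10 (wrap): 116-113+10 = 13 bp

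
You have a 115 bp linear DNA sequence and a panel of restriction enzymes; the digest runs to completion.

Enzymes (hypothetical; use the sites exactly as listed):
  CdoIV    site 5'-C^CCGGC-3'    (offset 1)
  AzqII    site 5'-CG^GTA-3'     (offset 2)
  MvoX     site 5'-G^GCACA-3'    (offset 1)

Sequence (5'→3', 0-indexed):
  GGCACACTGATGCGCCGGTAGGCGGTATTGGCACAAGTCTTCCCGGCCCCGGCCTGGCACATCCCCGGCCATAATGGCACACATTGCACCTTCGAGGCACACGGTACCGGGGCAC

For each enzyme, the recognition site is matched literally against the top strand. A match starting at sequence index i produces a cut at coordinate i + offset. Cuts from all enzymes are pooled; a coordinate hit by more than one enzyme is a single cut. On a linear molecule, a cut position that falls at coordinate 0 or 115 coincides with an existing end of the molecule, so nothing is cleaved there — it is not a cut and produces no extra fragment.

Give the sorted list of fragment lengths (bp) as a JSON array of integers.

[1,6,6,7,7,8,8,12,12,12,16,20]

Scan for sites:
  CdoIV (CCCGGC, off=1): starts [41, 47, 63] → cuts [42, 48, 64]
  AzqII (CGGTA, off=2): starts [15, 22, 101] → cuts [17, 24, 103]
  MvoX (GGCACA, off=1): starts [0, 29, 55, 75, 95] → cuts [1, 30, 56, 76, 96]

All cut coordinates (distinct, sorted): [1, 17, 24, 30, 42, 48, 56, 64, 76, 96, 103]

Fragment lengths:
  [0,1): 1 bp
  [1,17): 16 bp
  [17,24): 7 bp
  [24,30): 6 bp
  [30,42): 12 bp
  [42,48): 6 bp
  [48,56): 8 bp
  [56,64): 8 bp
  [64,76): 12 bp
  [76,96): 20 bp
  [96,103): 7 bp
  [103,115): 12 bp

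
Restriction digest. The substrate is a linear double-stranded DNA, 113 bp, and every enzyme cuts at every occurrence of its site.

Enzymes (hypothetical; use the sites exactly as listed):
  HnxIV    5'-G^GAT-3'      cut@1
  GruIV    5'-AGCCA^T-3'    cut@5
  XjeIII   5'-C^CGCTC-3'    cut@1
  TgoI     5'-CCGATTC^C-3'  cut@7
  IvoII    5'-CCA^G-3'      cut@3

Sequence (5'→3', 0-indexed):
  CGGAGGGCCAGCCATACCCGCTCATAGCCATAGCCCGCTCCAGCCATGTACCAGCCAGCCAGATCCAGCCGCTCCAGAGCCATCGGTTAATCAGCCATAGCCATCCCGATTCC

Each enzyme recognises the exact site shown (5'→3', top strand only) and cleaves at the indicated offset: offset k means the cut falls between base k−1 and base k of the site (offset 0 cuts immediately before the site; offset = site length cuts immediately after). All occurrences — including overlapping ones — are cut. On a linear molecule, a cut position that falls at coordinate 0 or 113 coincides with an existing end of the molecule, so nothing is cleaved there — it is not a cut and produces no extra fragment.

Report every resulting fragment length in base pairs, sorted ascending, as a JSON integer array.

[1,2,4,4,4,4,4,5,6,6,6,7,7,7,9,10,12,15]

Per-enzyme occurrences:
  HnxIV (GGAT, off=1): no sites
  GruIV (AGCCAT, off=5): starts [9, 25, 41, 77, 92, 98] → cuts [14, 30, 46, 82, 97, 103]
  XjeIII (CCGCTC, off=1): starts [17, 34, 68] → cuts [18, 35, 69]
  TgoI (CCGATTCC, off=7): starts [105] → cuts [112]
  IvoII (CCAG, off=3): starts [7, 39, 50, 54, 58, 64, 73] → cuts [10, 42, 53, 57, 61, 67, 76]

Pooled cuts: [10, 14, 18, 30, 35, 42, 46, 53, 57, 61, 67, 69, 76, 82, 97, 103, 112]

Fragment lengths:
  [0,10): 10 bp
  [10,14): 4 bp
  [14,18): 4 bp
  [18,30): 12 bp
  [30,35): 5 bp
  [35,42): 7 bp
  [42,46): 4 bp
  [46,53): 7 bp
  [53,57): 4 bp
  [57,61): 4 bp
  [61,67): 6 bp
  [67,69): 2 bp
  [69,76): 7 bp
  [76,82): 6 bp
  [82,97): 15 bp
  [97,103): 6 bp
  [103,112): 9 bp
  [112,113): 1 bp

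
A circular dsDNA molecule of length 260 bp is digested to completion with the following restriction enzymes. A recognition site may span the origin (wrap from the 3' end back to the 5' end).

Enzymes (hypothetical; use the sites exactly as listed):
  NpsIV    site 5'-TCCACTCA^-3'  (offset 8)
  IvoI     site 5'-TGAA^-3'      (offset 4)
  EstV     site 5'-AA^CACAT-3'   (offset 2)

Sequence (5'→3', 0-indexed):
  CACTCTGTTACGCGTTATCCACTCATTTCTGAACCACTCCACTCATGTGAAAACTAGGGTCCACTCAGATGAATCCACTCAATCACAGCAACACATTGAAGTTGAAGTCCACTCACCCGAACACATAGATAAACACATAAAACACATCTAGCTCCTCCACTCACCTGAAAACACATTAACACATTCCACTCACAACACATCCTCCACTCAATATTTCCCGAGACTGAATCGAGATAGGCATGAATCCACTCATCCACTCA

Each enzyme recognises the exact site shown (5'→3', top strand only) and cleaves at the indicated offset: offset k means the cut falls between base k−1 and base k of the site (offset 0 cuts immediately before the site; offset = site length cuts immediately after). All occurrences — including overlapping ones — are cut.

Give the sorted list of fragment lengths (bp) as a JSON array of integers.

[2,3,6,6,6,6,6,8,8,8,8,8,9,9,9,10,12,12,13,15,16,16,18,21,25]

Site scan:
  NpsIV (TCCACTCA, off=8): starts [17, 37, 59, 73, 107, 155, 184, 202, 244, 252] → cuts [0, 25, 45, 67, 81, 115, 163, 192, 210, 252]
  IvoI (TGAA, off=4): starts [29, 47, 69, 96, 102, 165, 224, 240] → cuts [33, 51, 73, 100, 106, 169, 228, 244]
  EstV (AACACAT, off=2): starts [89, 119, 131, 140, 169, 177, 193] → cuts [91, 121, 133, 142, 171, 179, 195]

Pooled cuts: [0, 25, 33, 45, 51, 67, 73, 81, 91, 100, 106, 115, 121, 133, 142, 163, 169, 171, 179, 192, 195, 210, 228, 244, 252]

Fragments:
  0→25: 25 bp
  25→33: 8 bp
  33→45: 12 bp
  45→51: 6 bp
  51→67: 16 bp
  67→73: 6 bp
  73→81: 8 bp
  81→91: 10 bp
  91→100: 9 bp
  100→106: 6 bp
  106→115: 9 bp
  115→121: 6 bp
  121→133: 12 bp
  133→142: 9 bp
  142→163: 21 bp
  163→169: 6 bp
  169→171: 2 bp
  171→179: 8 bp
  179→192: 13 bp
  192→195: 3 bp
  195→210: 15 bp
  210→228: 18 bp
  228→244: 16 bp
  244→252: 8 bp
  252→0 (wrap): 260-252+0 = 8 bp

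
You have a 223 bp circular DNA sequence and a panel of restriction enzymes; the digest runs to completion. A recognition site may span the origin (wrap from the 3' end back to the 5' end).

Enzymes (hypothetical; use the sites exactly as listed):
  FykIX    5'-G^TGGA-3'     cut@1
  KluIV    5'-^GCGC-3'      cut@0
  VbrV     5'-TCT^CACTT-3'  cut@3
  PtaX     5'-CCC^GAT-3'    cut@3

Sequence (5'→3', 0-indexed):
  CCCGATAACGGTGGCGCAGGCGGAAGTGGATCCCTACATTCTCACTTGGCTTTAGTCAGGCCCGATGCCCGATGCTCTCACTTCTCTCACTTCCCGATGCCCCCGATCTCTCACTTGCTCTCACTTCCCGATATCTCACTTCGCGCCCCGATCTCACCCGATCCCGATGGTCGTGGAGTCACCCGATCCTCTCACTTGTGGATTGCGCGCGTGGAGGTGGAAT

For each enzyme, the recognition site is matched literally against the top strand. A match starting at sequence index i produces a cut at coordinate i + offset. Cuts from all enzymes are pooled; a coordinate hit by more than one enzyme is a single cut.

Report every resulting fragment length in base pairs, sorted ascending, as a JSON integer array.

Per-enzyme occurrences:
  FykIX (GTGGA, off=1): starts [25, 172, 197, 210, 216] → cuts [26, 173, 198, 211, 217]
  KluIV (GCGC, off=0): starts [13, 142, 204, 206] → cuts [13, 142, 204, 206]
  VbrV (TCTCACTT, off=3): starts [39, 75, 84, 108, 118, 133, 189] → cuts [42, 78, 87, 111, 121, 136, 192]
  PtaX (CCCGAT, off=3): starts [0, 60, 67, 92, 101, 126, 146, 156, 162, 181] → cuts [3, 63, 70, 95, 104, 129, 149, 159, 165, 184]

All cut coordinates (distinct, sorted): [3, 13, 26, 42, 63, 70, 78, 87, 95, 104, 111, 121, 129, 136, 142, 149, 159, 165, 173, 184, 192, 198, 204, 206, 211, 217]

Fragments:
  3→13: 10 bp
  13→26: 13 bp
  26→42: 16 bp
  42→63: 21 bp
  63→70: 7 bp
  70→78: 8 bp
  78→87: 9 bp
  87→95: 8 bp
  95→104: 9 bp
  104→111: 7 bp
  111→121: 10 bp
  121→129: 8 bp
  129→136: 7 bp
  136→142: 6 bp
  142→149: 7 bp
  149→159: 10 bp
  159→165: 6 bp
  165→173: 8 bp
  173→184: 11 bp
  184→192: 8 bp
  192→198: 6 bp
  198→204: 6 bp
  204→206: 2 bp
  206→211: 5 bp
  211→217: 6 bp
  217→3 (wrap): 223-217+3 = 9 bp

[2,5,6,6,6,6,6,7,7,7,7,8,8,8,8,8,9,9,9,10,10,10,11,13,16,21]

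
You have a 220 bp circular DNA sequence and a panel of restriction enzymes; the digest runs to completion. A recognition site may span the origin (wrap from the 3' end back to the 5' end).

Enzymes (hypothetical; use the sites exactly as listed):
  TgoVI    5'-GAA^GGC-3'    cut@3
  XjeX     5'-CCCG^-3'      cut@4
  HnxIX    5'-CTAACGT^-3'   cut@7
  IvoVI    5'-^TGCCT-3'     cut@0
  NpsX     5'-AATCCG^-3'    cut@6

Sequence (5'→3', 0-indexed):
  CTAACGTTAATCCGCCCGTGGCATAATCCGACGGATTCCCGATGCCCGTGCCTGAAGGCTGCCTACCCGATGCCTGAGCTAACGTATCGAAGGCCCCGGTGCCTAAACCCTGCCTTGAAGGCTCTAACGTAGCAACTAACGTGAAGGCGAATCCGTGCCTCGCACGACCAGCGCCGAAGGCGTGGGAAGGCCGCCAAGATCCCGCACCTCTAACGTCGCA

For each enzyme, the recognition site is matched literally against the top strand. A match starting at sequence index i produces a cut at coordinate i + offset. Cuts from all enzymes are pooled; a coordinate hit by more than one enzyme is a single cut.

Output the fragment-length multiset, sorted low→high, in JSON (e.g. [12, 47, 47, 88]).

[1,1,3,3,4,6,7,7,7,8,9,10,10,10,11,11,11,11,12,12,12,15,16,23]

Site scan:
  TgoVI (GAAGGC, off=3): starts [53, 88, 116, 142, 175, 185] → cuts [56, 91, 119, 145, 178, 188]
  XjeX (CCCG, off=4): starts [14, 37, 44, 65, 94, 200] → cuts [18, 41, 48, 69, 98, 204]
  HnxIX (CTAACGT, off=7): starts [0, 78, 123, 135, 209] → cuts [7, 85, 130, 142, 216]
  IvoVI (TGCCT, off=0): starts [48, 59, 70, 99, 110, 155] → cuts [48, 59, 70, 99, 110, 155]
  NpsX (AATCCG, off=6): starts [8, 24, 149] → cuts [14, 30, 155]

Pooled cuts: [7, 14, 18, 30, 41, 48, 56, 59, 69, 70, 85, 91, 98, 99, 110, 119, 130, 142, 145, 155, 178, 188, 204, 216]

Fragment lengths:
  7→14: 7 bp
  14→18: 4 bp
  18→30: 12 bp
  30→41: 11 bp
  41→48: 7 bp
  48→56: 8 bp
  56→59: 3 bp
  59→69: 10 bp
  69→70: 1 bp
  70→85: 15 bp
  85→91: 6 bp
  91→98: 7 bp
  98→99: 1 bp
  99→110: 11 bp
  110→119: 9 bp
  119→130: 11 bp
  130→142: 12 bp
  142→145: 3 bp
  145→155: 10 bp
  155→178: 23 bp
  178→188: 10 bp
  188→204: 16 bp
  204→216: 12 bp
  216→7 (wrap): 220-216+7 = 11 bp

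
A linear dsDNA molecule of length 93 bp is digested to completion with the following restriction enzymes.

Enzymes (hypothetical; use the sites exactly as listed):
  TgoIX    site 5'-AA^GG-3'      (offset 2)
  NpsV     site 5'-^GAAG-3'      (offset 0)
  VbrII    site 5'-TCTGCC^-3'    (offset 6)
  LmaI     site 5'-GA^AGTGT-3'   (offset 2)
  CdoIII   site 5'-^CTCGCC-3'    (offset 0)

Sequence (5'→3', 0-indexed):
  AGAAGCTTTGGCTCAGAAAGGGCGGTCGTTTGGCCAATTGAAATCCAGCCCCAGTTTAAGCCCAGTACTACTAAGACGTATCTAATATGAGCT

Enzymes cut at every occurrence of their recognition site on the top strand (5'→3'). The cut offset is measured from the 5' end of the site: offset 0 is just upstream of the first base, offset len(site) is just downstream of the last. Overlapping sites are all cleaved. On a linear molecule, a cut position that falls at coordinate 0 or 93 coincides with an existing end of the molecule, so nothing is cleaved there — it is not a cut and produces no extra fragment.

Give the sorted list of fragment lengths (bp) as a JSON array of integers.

[1,18,74]

Site scan:
  TgoIX (AAGG, off=2): starts [17] → cuts [19]
  NpsV (GAAG, off=0): starts [1] → cuts [1]
  VbrII (TCTGCC, off=6): no sites
  LmaI (GAAGTGT, off=2): no sites
  CdoIII (CTCGCC, off=0): no sites

Pooled cuts: [1, 19]

Fragments:
  [0,1): 1 bp
  [1,19): 18 bp
  [19,93): 74 bp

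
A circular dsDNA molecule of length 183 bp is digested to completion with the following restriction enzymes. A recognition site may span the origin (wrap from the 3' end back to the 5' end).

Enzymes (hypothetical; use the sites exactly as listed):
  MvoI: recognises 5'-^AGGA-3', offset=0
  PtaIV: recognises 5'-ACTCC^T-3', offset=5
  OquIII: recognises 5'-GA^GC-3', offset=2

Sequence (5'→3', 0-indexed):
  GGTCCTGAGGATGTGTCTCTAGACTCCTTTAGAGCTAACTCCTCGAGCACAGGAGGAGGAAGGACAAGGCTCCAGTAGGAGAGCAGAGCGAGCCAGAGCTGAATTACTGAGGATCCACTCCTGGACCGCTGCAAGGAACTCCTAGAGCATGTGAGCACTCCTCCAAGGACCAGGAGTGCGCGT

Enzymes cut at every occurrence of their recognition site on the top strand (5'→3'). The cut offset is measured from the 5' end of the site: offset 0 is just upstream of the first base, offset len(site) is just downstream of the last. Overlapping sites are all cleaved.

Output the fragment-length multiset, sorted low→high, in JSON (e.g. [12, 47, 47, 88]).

Per-enzyme occurrences:
  MvoI AGGA/0: at [7, 50, 53, 56, 60, 76, 109, 133, 165, 171] ⇒ [7, 50, 53, 56, 60, 76, 109, 133, 165, 171]
  PtaIV ACTCCT/5: at [22, 37, 116, 137, 156] ⇒ [27, 42, 121, 142, 161]
  OquIII GAGC/2: at [31, 44, 80, 85, 89, 95, 144, 152] ⇒ [33, 46, 82, 87, 91, 97, 146, 154]

All cut coordinates (distinct, sorted): [7, 27, 33, 42, 46, 50, 53, 56, 60, 76, 82, 87, 91, 97, 109, 121, 133, 142, 146, 154, 161, 165, 171]

Fragment lengths:
  7→27: 20 bp
  27→33: 6 bp
  33→42: 9 bp
  42→46: 4 bp
  46→50: 4 bp
  50→53: 3 bp
  53→56: 3 bp
  56→60: 4 bp
  60→76: 16 bp
  76→82: 6 bp
  82→87: 5 bp
  87→91: 4 bp
  91→97: 6 bp
  97→109: 12 bp
  109→121: 12 bp
  121→133: 12 bp
  133→142: 9 bp
  142→146: 4 bp
  146→154: 8 bp
  154→161: 7 bp
  161→165: 4 bp
  165→171: 6 bp
  171→7 (wrap): 183-171+7 = 19 bp

[3,3,4,4,4,4,4,4,5,6,6,6,6,7,8,9,9,12,12,12,16,19,20]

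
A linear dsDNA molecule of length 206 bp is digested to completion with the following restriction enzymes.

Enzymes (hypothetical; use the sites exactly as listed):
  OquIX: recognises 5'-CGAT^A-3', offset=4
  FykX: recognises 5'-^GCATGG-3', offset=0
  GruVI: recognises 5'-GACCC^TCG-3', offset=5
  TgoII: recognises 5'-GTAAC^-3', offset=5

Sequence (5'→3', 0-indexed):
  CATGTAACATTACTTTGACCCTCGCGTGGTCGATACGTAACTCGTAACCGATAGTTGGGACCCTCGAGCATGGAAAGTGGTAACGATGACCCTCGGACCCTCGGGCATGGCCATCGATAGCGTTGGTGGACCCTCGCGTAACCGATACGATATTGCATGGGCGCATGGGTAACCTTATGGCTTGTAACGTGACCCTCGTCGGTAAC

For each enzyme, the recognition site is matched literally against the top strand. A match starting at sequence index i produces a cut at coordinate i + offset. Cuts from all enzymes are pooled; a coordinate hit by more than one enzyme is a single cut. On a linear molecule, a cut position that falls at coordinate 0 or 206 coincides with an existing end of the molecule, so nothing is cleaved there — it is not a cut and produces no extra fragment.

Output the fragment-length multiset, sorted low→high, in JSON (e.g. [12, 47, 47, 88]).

Scan for sites:
  OquIX (CGATA, off=4): starts [30, 48, 114, 142, 147] → cuts [34, 52, 118, 146, 151]
  FykX (GCATGG, off=0): starts [67, 104, 154, 162] → cuts [67, 104, 154, 162]
  GruVI (GACCCTCG, off=5): starts [16, 58, 87, 95, 128, 190] → cuts [21, 63, 92, 100, 133, 195]
  TgoII (GTAAC, off=5): starts [3, 36, 43, 79, 137, 168, 183, 201] → cuts [8, 41, 48, 84, 142, 173, 188] (position 206 is a terminus of the linear molecule — no cut)

All cut coordinates (distinct, sorted): [8, 21, 34, 41, 48, 52, 63, 67, 84, 92, 100, 104, 118, 133, 142, 146, 151, 154, 162, 173, 188, 195]

Fragments:
  [0,8): 8 bp
  [8,21): 13 bp
  [21,34): 13 bp
  [34,41): 7 bp
  [41,48): 7 bp
  [48,52): 4 bp
  [52,63): 11 bp
  [63,67): 4 bp
  [67,84): 17 bp
  [84,92): 8 bp
  [92,100): 8 bp
  [100,104): 4 bp
  [104,118): 14 bp
  [118,133): 15 bp
  [133,142): 9 bp
  [142,146): 4 bp
  [146,151): 5 bp
  [151,154): 3 bp
  [154,162): 8 bp
  [162,173): 11 bp
  [173,188): 15 bp
  [188,195): 7 bp
  [195,206): 11 bp

[3,4,4,4,4,5,7,7,7,8,8,8,8,9,11,11,11,13,13,14,15,15,17]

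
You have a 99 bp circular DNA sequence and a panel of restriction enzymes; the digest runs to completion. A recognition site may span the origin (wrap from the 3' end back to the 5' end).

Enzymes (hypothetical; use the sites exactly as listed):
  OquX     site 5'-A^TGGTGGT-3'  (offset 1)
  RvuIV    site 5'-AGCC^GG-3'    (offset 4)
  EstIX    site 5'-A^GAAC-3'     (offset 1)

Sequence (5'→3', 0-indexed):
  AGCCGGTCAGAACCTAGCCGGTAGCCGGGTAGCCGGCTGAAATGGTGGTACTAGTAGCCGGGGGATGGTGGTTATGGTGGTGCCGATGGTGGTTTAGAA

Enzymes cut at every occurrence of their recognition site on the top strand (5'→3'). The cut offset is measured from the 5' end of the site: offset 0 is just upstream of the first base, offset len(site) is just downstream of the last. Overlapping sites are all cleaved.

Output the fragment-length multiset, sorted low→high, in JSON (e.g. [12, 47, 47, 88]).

[5,6,7,8,8,9,10,12,17,17]

Scan for sites:
  OquX (ATGGTGGT, off=1): starts [41, 64, 73, 85] → cuts [42, 65, 74, 86]
  RvuIV (AGCCGG, off=4): starts [0, 15, 22, 30, 55] → cuts [4, 19, 26, 34, 59]
  EstIX (AGAAC, off=1): starts [8] → cuts [9]

All cut coordinates (distinct, sorted): [4, 9, 19, 26, 34, 42, 59, 65, 74, 86]

Fragment lengths:
  4→9: 5 bp
  9→19: 10 bp
  19→26: 7 bp
  26→34: 8 bp
  34→42: 8 bp
  42→59: 17 bp
  59→65: 6 bp
  65→74: 9 bp
  74→86: 12 bp
  86→4 (wrap): 99-86+4 = 17 bp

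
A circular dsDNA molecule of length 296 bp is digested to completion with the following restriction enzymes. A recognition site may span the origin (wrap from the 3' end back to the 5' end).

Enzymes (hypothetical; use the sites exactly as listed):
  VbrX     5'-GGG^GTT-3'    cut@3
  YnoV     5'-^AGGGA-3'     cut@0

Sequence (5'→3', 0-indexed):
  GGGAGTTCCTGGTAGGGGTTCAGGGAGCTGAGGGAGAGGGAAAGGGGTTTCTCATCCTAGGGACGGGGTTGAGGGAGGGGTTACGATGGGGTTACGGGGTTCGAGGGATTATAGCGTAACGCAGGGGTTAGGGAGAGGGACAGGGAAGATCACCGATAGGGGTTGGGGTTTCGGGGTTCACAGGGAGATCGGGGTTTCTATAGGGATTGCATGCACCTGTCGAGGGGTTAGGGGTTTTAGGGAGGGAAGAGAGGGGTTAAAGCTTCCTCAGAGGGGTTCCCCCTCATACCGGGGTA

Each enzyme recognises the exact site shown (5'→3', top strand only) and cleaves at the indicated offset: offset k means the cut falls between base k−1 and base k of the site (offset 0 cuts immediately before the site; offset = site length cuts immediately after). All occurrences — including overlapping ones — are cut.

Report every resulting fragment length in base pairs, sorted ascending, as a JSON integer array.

[3,4,4,4,5,5,6,6,6,6,6,7,8,8,8,8,9,9,10,11,12,12,13,18,20,20,20,23,25]

Scan for sites:
  VbrX GGGGTT/3: at [14, 43, 64, 76, 87, 95, 123, 158, 164, 172, 190, 223, 230, 252, 272] ⇒ [17, 46, 67, 79, 90, 98, 126, 161, 167, 175, 193, 226, 233, 255, 275]
  YnoV AGGGA/0: at [21, 30, 36, 58, 71, 103, 129, 135, 141, 181, 201, 238, 242, 295] ⇒ [21, 30, 36, 58, 71, 103, 129, 135, 141, 181, 201, 238, 242, 295]

Pooled cuts: [17, 21, 30, 36, 46, 58, 67, 71, 79, 90, 98, 103, 126, 129, 135, 141, 161, 167, 175, 181, 193, 201, 226, 233, 238, 242, 255, 275, 295]

Fragment lengths:
  17→21: 4 bp
  21→30: 9 bp
  30→36: 6 bp
  36→46: 10 bp
  46→58: 12 bp
  58→67: 9 bp
  67→71: 4 bp
  71→79: 8 bp
  79→90: 11 bp
  90→98: 8 bp
  98→103: 5 bp
  103→126: 23 bp
  126→129: 3 bp
  129→135: 6 bp
  135→141: 6 bp
  141→161: 20 bp
  161→167: 6 bp
  167→175: 8 bp
  175→181: 6 bp
  181→193: 12 bp
  193→201: 8 bp
  201→226: 25 bp
  226→233: 7 bp
  233→238: 5 bp
  238→242: 4 bp
  242→255: 13 bp
  255→275: 20 bp
  275→295: 20 bp
  295→17 (wrap): 296-295+17 = 18 bp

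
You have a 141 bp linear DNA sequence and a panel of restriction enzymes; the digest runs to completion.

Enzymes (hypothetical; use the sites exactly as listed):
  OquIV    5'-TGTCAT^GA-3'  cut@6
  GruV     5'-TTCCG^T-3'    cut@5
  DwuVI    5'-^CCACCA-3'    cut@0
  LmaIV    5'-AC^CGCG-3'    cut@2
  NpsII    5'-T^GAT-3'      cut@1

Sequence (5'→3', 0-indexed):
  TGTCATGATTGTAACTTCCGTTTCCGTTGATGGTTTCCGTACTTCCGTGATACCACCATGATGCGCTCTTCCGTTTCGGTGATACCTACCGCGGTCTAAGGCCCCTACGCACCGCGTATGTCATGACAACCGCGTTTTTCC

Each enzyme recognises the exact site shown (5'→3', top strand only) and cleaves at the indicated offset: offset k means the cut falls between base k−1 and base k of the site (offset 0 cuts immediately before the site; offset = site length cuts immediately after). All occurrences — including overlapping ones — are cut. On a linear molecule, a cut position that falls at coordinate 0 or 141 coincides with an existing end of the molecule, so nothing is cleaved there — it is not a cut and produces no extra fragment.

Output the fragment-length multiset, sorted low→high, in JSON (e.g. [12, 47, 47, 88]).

[1,2,4,6,6,6,7,7,8,9,11,11,12,14,14,23]

Scan for sites:
  OquIV (TGTCATGA, off=6): starts [0, 118] → cuts [6, 124]
  GruV (TTCCGT, off=5): starts [15, 21, 34, 42, 68] → cuts [20, 26, 39, 47, 73]
  DwuVI (CCACCA, off=0): starts [52] → cuts [52]
  LmaIV (ACCGCG, off=2): starts [87, 110, 128] → cuts [89, 112, 130]
  NpsII (TGAT, off=1): starts [5, 27, 47, 58, 79] → cuts [6, 28, 48, 59, 80]

All cut coordinates (distinct, sorted): [6, 20, 26, 28, 39, 47, 48, 52, 59, 73, 80, 89, 112, 124, 130]

Fragments:
  [0,6): 6 bp
  [6,20): 14 bp
  [20,26): 6 bp
  [26,28): 2 bp
  [28,39): 11 bp
  [39,47): 8 bp
  [47,48): 1 bp
  [48,52): 4 bp
  [52,59): 7 bp
  [59,73): 14 bp
  [73,80): 7 bp
  [80,89): 9 bp
  [89,112): 23 bp
  [112,124): 12 bp
  [124,130): 6 bp
  [130,141): 11 bp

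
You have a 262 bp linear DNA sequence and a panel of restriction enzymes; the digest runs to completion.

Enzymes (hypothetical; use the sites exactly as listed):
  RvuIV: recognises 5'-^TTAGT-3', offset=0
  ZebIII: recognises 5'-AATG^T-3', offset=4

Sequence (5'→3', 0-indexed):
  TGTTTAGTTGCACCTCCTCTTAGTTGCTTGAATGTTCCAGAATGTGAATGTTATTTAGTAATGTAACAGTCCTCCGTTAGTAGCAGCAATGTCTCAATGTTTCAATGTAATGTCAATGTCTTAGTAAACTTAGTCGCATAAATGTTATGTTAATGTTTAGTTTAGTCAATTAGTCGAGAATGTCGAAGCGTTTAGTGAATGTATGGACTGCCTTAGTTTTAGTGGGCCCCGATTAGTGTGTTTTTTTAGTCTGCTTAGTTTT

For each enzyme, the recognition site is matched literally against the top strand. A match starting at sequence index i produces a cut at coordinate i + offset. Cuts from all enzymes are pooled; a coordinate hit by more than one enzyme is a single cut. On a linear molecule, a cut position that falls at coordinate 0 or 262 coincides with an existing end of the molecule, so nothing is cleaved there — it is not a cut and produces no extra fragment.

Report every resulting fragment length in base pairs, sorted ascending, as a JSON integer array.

[1,2,3,4,5,5,6,6,6,8,8,8,8,9,9,9,9,10,10,11,11,13,13,13,14,15,15,15,16]

Per-enzyme occurrences:
  RvuIV TTAGT/0: at [3, 19, 54, 76, 120, 129, 156, 161, 169, 191, 212, 218, 232, 245, 254] ⇒ [3, 19, 54, 76, 120, 129, 156, 161, 169, 191, 212, 218, 232, 245, 254]
  ZebIII AATGT/4: at [30, 40, 46, 59, 87, 95, 103, 108, 114, 140, 151, 178, 197] ⇒ [34, 44, 50, 63, 91, 99, 107, 112, 118, 144, 155, 182, 201]

All cut coordinates (distinct, sorted): [3, 19, 34, 44, 50, 54, 63, 76, 91, 99, 107, 112, 118, 120, 129, 144, 155, 156, 161, 169, 182, 191, 201, 212, 218, 232, 245, 254]

Fragments:
  [0,3): 3 bp
  [3,19): 16 bp
  [19,34): 15 bp
  [34,44): 10 bp
  [44,50): 6 bp
  [50,54): 4 bp
  [54,63): 9 bp
  [63,76): 13 bp
  [76,91): 15 bp
  [91,99): 8 bp
  [99,107): 8 bp
  [107,112): 5 bp
  [112,118): 6 bp
  [118,120): 2 bp
  [120,129): 9 bp
  [129,144): 15 bp
  [144,155): 11 bp
  [155,156): 1 bp
  [156,161): 5 bp
  [161,169): 8 bp
  [169,182): 13 bp
  [182,191): 9 bp
  [191,201): 10 bp
  [201,212): 11 bp
  [212,218): 6 bp
  [218,232): 14 bp
  [232,245): 13 bp
  [245,254): 9 bp
  [254,262): 8 bp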